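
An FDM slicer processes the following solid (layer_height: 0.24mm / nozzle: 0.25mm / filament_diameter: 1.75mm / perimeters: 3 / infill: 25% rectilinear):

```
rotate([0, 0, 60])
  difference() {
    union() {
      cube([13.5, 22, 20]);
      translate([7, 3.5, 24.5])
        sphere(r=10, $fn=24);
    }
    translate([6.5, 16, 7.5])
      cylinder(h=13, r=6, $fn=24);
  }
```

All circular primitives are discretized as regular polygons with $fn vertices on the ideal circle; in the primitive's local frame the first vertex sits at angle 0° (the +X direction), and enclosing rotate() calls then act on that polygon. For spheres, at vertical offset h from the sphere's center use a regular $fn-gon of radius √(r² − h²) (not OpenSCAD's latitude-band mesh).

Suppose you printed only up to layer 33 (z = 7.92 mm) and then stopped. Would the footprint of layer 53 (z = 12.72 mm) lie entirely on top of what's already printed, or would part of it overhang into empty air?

entirely on top

Compare the two slices. At z = 7.92: the 13.5×22 cube contributes its full rectangle (area 297.00 mm²); the sphere at (7, 3.5) is absent (|z−center|=16.580 > r=10); Combining (union): only the 13.5×22 cube is present, so the union is just that shape — area = 297.00 mm²; the r=6 cylinder at (6.5, 16) contributes a regular 24-gon of circumradius 6 (area = (24/2)·6.000²·sin(360°/24) = 111.81 mm²); Subtracting the remaining from the first: starting from the result so far (297.00 mm²), the r=6 cylinder at (6.5, 16) lies inside it touching the edge (removes its full 111.81 mm²) — area = 185.19 mm²; (rotated 60° about Z; rotation is an isometry so areas/perimeters/island counts are preserved). At z = 12.72: the 13.5×22 cube contributes its full rectangle (area 297.00 mm²); the sphere at (7, 3.5) does not reach this height (|z−center|=11.780 > r=10); Taking the union: only the 13.5×22 cube is present, so the union is just that shape — area = 297.00 mm²; the cylinder at (6.5, 16): section is a regular 24-gon, circumradius r=6 (area = (24/2)·6.000²·sin(360°/24) = 111.81 mm²); Taking the first minus the rest: starting from the result so far (297.00 mm²), the r=6 cylinder at (6.5, 16) lies inside it touching the edge (removes its full 111.81 mm²) — area = 185.19 mm²; (rotated 60° about Z; rotation is an isometry so areas/perimeters/island counts are preserved). Checking containment: the cross-section at z = 12.72 is a subset of the cross-section at z = 7.92.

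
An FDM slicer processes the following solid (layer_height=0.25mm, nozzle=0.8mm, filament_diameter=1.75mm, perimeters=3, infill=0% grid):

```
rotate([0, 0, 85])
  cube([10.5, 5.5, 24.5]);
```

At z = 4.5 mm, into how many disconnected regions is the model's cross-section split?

1

At z = 4.5 mm: the cube (footprint 10.5×5.5) is included at this height; (whole slice rotated 85° about Z — lengths, areas and connectivity unchanged). The result has 1 disconnected region.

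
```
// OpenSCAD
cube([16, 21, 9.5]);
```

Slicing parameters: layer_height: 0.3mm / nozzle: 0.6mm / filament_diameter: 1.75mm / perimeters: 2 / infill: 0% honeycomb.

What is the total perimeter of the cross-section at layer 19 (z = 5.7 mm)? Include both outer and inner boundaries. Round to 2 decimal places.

74.00 mm

At z = 5.7 mm: the cube (footprint 16×21) is included at this height (perimeter 74.00 mm). Overall, the cross-section is a single solid region. Total boundary length (outer) = 74.00 mm.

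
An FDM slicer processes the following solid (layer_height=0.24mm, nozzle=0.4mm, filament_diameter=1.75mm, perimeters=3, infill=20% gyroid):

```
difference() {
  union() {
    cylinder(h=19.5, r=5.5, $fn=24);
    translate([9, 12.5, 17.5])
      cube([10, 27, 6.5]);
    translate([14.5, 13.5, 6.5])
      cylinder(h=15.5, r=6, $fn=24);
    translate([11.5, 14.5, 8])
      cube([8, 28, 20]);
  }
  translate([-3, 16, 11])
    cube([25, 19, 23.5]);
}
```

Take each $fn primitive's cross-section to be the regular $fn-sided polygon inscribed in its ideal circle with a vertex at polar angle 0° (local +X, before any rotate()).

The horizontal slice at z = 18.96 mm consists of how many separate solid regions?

3

At z = 18.96 mm: the r=5.5 cylinder gives a regular 24-gon of circumradius 5.5 (constant along its height); the cube at (9, 12.5) is present — its section is the full 10×27 rectangle; the r=6 cylinder at (14.5, 13.5) gives a regular 24-gon of circumradius 6 (constant along its height); the cube at (11.5, 14.5) (footprint 8×28) is included at this height; Combining (union): the regions partially overlap (shared area 250.04 mm²), so overlapping operands fuse into one piece — 2 connected regions; the cube at (-3, 16) (footprint 25×19) is included at this height; Subtracting the remaining from the first: starting from the result so far, the 25×19 cube at (-3, 16) partially overlaps it — only the 199.67 mm² overlap (of its 475.00 mm²) is removed, clipping the outline — 3 connected regions. The result has 3 disconnected regions.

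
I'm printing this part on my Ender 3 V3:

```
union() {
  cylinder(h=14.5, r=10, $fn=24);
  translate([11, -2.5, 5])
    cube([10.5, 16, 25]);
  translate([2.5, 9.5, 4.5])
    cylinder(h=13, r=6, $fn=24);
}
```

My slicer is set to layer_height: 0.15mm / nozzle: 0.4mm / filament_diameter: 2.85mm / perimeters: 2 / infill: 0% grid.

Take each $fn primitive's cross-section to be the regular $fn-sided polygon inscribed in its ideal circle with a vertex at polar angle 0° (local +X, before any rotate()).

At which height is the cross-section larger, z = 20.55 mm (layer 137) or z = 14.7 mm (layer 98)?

Layer 137 (z = 20.55): the cylinder does not reach this height (z outside [0, 14.5]); the 10.5×16 cube at (11, -2.5) contributes its full rectangle (area 168.00 mm²); the cylinder at (2.5, 9.5) does not reach this height (z outside [4.5, 17.5]); Combining (union): only the 10.5×16 cube at (11, -2.5) is present, so the union is just that shape — area = 168.00 mm². So its area = 168.00 mm². Layer 98 (z = 14.7): the cylinder is absent (z outside [0, 14.5]); the cube at (11, -2.5) (footprint 10.5×16) is included at this height (area 168.00 mm²); the r=6 cylinder at (2.5, 9.5) contributes a regular 24-gon of circumradius 6 (area = (24/2)·6.000²·sin(360°/24) = 111.81 mm²); Merging all regions: the 2 present regions are separate (no shared area or edge), so areas and boundary lengths simply add and each stays a separate island — area = 279.81 mm². So its area = 279.81 mm². Layer 98 is larger (279.81 vs 168.00 mm²).

layer 98 (z = 14.7 mm)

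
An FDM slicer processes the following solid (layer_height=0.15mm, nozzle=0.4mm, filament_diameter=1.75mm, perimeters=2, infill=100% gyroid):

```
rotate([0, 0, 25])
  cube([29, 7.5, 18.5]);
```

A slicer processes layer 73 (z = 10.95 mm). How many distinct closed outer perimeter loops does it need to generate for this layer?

1

At z = 10.95 mm: the cube (footprint 29×7.5) is included at this height; (rotated 25° about Z; rotation is an isometry so areas/perimeters/island counts are preserved). The result has 1 disconnected region.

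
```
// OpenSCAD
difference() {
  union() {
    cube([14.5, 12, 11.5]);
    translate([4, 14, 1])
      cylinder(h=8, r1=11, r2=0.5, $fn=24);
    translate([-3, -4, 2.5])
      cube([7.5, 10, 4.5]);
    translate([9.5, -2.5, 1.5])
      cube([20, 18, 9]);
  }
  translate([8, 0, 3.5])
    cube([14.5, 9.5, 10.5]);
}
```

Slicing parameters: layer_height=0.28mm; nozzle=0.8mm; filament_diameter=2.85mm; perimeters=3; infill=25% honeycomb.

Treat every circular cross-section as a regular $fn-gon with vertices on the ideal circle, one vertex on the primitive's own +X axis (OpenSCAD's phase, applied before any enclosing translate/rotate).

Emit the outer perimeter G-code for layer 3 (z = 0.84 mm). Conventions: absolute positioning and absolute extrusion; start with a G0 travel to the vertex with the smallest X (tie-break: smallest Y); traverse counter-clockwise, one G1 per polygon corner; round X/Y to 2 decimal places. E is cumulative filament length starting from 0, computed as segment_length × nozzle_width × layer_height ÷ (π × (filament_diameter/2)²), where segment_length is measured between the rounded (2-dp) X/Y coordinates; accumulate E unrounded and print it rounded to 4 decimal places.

G0 X0.00 Y0.00 Z0.84
G1 X14.50 Y0.00 E0.5091
G1 X14.50 Y12.00 E0.9305
G1 X0.00 Y12.00 E1.4396
G1 X0.00 Y0.00 E1.8610

At z = 0.84 mm: the 14.5×12 cube contributes its full rectangle; the cone at (4, 14) does not reach this height (z outside [1, 9]); the cube at (-3, -4) does not reach this height (z outside [2.5, 7]); the cube at (9.5, -2.5) does not reach this height (z outside [1.5, 10.5]); Merging all regions: only the 14.5×12 cube is present, so the union is just that shape — 1 connected region; the cube at (8, 0) is not intersected at this z (z outside [3.5, 14]); Taking the first minus the rest: none of the subtracted shapes is present at this height, so the result so far is unchanged — 1 connected region. The outline is a single polygon with 4 vertices. Extrusion per mm of travel: 0.8 × 0.28 / (π × 1.425²) = 0.035113. Accumulating E over each segment gives final E = 1.8610.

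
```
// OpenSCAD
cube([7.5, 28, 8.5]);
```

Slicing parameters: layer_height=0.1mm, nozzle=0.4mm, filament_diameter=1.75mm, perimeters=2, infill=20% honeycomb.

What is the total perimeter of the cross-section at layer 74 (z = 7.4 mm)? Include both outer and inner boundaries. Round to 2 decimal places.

71.00 mm

At z = 7.4 mm: the cube is present — its section is the full 7.5×28 rectangle (perimeter 71.00 mm). Overall, the cross-section is a single solid region. Total boundary length (outer) = 71.00 mm.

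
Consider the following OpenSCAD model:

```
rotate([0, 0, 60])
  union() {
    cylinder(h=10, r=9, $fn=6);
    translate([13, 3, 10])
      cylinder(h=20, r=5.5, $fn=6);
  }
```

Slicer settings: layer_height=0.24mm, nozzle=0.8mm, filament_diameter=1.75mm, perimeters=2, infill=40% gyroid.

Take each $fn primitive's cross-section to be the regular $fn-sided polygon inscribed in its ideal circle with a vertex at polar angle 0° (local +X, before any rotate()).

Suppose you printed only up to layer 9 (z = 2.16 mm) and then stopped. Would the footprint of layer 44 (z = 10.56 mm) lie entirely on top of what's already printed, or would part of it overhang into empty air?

Compare the two slices. At z = 2.16: the r=9 cylinder contributes a regular 6-gon of circumradius 9 (area = (6/2)·9.000²·sin(360°/6) = 210.44 mm²); the cylinder at (13, 3) does not reach this height (z outside [10, 30]); Combining (union): only the r=9 cylinder is present, so the union is just that shape — area = 210.44 mm²; (rotated 60° about Z; rotation is an isometry so areas/perimeters/island counts are preserved). At z = 10.56: the cylinder does not reach this height (z outside [0, 10]); the r=5.5 cylinder at (13, 3) gives a regular 6-gon of circumradius 5.5 (constant along its height) (area = (6/2)·5.500²·sin(360°/6) = 78.59 mm²); Merging all regions: only the r=5.5 cylinder at (13, 3) is present, so the union is just that shape — area = 78.59 mm²; (rotated 60° about Z; rotation is an isometry so areas/perimeters/island counts are preserved). Checking containment: at z = 10.56 the cross-section extends beyond the z = 2.16 cross-section by about 78.59 mm².

part overhangs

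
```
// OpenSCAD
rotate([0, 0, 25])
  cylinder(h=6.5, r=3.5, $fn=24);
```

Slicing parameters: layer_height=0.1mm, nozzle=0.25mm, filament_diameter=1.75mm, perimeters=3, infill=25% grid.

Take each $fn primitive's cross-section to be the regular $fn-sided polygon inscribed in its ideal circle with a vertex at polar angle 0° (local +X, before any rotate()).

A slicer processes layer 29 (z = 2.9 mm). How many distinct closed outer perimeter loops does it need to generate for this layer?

1

At z = 2.9 mm: the r=3.5 cylinder contributes a regular 24-gon of circumradius 3.5; (whole slice rotated 25° about Z — lengths, areas and connectivity unchanged). The result has 1 disconnected region.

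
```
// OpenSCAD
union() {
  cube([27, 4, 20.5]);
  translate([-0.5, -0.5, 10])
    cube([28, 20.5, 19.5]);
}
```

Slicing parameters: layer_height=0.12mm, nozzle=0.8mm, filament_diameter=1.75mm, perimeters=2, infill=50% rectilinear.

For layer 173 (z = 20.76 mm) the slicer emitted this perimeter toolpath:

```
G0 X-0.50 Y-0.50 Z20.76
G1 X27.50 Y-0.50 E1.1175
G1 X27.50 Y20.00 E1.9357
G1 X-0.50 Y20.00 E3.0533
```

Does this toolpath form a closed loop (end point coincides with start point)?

no

Start point (G0): (-0.50, -0.50). End point (last G1): the path does not return to the start — open.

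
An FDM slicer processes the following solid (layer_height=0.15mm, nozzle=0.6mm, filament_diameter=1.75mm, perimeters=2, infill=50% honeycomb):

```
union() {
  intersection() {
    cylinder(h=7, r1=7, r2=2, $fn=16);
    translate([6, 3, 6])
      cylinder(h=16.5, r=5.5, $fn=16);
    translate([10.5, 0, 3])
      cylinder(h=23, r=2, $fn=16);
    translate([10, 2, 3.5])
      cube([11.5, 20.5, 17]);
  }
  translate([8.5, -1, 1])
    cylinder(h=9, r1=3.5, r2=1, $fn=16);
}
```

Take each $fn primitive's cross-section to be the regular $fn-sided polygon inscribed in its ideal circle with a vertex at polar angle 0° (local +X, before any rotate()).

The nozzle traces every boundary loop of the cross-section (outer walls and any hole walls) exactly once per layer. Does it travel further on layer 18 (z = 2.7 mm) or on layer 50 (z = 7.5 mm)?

layer 18 (z = 2.7 mm)

Layer 18 (z = 2.7): the cone: at t=0.386 of its height the radius interpolates to r₁+(r₂−r₁)t = 5.071, giving a regular 16-gon of that circumradius (perimeter = 2·16·5.071·sin(180°/16) = 31.66 mm); the cylinder at (6, 3) is absent (z outside [6, 22.5]); the cylinder at (10.5, 0) does not reach this height (z outside [3, 26]); the cube at (10, 2) is not intersected at this z (z outside [3.5, 20.5]); Keeping only the common overlap: at least one operand is absent at this height, so nothing remains; the cone at (8.5, -1): at t=0.189 of its height the radius interpolates to r₁+(r₂−r₁)t = 3.028, giving a regular 16-gon of that circumradius (perimeter = 2·16·3.028·sin(180°/16) = 18.90 mm); Merging all regions: only the cone at (8.5, -1) is present, so the union is just that shape — boundary = 18.90 mm. So its perimeter = 18.90 mm. Layer 50 (z = 7.5): the cone does not reach this height (z outside [0, 7]); the cylinder at (6, 3): section is a regular 16-gon, circumradius r=5.5 (perimeter = 2·16·5.500·sin(180°/16) = 34.34 mm); the r=2 cylinder at (10.5, 0) contributes a regular 16-gon of circumradius 2 (perimeter = 2·16·2.000·sin(180°/16) = 12.49 mm); the cube at (10, 2) is present — its section is the full 11.5×20.5 rectangle (perimeter 64.00 mm); Keeping only the common overlap: at least one operand is absent at this height, so nothing remains; the cone at (8.5, -1): at t=0.722 of its height the radius interpolates to r₁+(r₂−r₁)t = 1.694, giving a regular 16-gon of that circumradius (perimeter = 2·16·1.694·sin(180°/16) = 10.58 mm); Combining (union): only the cone at (8.5, -1) is present, so the union is just that shape — boundary = 10.58 mm. So its perimeter = 10.58 mm. Layer 18 is larger (18.90 vs 10.58 mm).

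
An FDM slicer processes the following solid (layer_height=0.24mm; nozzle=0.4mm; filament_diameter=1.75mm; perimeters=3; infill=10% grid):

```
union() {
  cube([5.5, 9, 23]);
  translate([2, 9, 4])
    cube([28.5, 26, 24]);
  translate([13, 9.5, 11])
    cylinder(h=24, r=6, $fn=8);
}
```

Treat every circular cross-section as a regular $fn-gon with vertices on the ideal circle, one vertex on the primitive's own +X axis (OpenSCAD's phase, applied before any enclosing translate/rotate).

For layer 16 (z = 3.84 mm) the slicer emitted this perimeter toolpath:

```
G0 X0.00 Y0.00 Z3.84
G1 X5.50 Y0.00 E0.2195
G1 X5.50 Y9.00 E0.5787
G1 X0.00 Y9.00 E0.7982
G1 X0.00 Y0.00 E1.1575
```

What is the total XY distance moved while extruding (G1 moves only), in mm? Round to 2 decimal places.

Sum the Euclidean lengths of each G1 segment: total = 29.00 mm.

29.00 mm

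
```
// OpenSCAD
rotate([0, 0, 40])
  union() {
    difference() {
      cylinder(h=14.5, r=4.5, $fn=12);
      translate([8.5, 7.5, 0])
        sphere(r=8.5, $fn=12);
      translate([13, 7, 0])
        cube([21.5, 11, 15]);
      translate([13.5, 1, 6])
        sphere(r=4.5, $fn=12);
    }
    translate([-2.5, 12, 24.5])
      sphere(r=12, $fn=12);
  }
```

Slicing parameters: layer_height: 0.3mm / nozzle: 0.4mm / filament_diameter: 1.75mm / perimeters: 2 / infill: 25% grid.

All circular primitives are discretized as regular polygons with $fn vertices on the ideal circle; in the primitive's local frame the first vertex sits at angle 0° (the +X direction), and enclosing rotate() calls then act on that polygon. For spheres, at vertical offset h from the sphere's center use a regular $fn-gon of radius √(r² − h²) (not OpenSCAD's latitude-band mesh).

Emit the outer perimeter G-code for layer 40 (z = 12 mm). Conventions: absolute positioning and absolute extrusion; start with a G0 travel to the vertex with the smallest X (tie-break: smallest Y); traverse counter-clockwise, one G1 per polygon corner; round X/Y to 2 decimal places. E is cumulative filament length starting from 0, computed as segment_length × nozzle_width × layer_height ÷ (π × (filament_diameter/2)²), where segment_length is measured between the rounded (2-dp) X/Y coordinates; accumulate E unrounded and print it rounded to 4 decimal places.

At z = 12 mm: the cylinder: section is a regular 12-gon, circumradius r=4.5; the sphere at (8.5, 7.5) is not intersected at this z (|z−center|=12.000 > r=8.5); the cube at (13, 7) (footprint 21.5×11) is included at this height; the sphere at (13.5, 1) does not reach this height (|z−center|=6.000 > r=4.5); Taking the first minus the rest: starting from the r=4.5 cylinder, the 21.5×11 cube at (13, 7) misses the remaining region (no effect) — 1 connected region; the sphere at (-2.5, 12) is not intersected at this z (|z−center|=12.500 > r=12); Taking the union: only the result so far is present, so the union is just that shape — 1 connected region; (rotated 40° about Z; rotation is an isometry so areas/perimeters/island counts are preserved). The outline is a single polygon with 12 vertices. Extrusion per mm of travel: 0.4 × 0.3 / (π × 0.875²) = 0.049890. Accumulating E over each segment gives final E = 1.3946.

G0 X-4.43 Y-0.78 Z12.00
G1 X-3.45 Y-2.89 E0.1161
G1 X-1.54 Y-4.23 E0.2325
G1 X0.78 Y-4.43 E0.3486
G1 X2.89 Y-3.45 E0.4647
G1 X4.23 Y-1.54 E0.5811
G1 X4.43 Y0.78 E0.6973
G1 X3.45 Y2.89 E0.8134
G1 X1.54 Y4.23 E0.9298
G1 X-0.78 Y4.43 E1.0459
G1 X-2.89 Y3.45 E1.1620
G1 X-4.23 Y1.54 E1.2784
G1 X-4.43 Y-0.78 E1.3946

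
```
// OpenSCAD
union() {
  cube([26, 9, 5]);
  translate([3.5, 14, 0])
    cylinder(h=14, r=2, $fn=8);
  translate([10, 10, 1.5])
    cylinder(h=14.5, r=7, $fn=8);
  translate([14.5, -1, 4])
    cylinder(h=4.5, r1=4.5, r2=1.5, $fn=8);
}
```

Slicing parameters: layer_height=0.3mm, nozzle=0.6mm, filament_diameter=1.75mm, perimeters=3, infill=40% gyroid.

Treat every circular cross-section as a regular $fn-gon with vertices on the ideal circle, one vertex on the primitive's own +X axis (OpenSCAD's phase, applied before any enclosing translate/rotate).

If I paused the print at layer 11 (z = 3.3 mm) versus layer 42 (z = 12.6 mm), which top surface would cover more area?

layer 11 (z = 3.3 mm)

Layer 11 (z = 3.3): the cube (footprint 26×9) is included at this height (area 234.00 mm²); the r=2 cylinder at (3.5, 14) gives a regular 8-gon of circumradius 2 (constant along its height) (area = (8/2)·2.000²·sin(360°/8) = 11.31 mm²); the r=7 cylinder at (10, 10) gives a regular 8-gon of circumradius 7 (constant along its height) (area = (8/2)·7.000²·sin(360°/8) = 138.59 mm²); the cone at (14.5, -1) is absent (z outside [4, 8.5]); Merging all regions: the regions partially overlap — summed areas 383.91 mm² minus the doubly-counted overlap 57.51 mm² gives 326.40 mm² — area = 326.40 mm². So its area = 326.40 mm². Layer 42 (z = 12.6): the cube is not intersected at this z (z outside [0, 5]); the cylinder at (3.5, 14): section is a regular 8-gon, circumradius r=2 (area = (8/2)·2.000²·sin(360°/8) = 11.31 mm²); the cylinder at (10, 10): section is a regular 8-gon, circumradius r=7 (area = (8/2)·7.000²·sin(360°/8) = 138.59 mm²); the cone at (14.5, -1) is absent (z outside [4, 8.5]); Merging all regions: the regions partially overlap — summed areas 149.91 mm² minus the doubly-counted overlap 1.80 mm² gives 148.11 mm² — area = 148.11 mm². So its area = 148.11 mm². Layer 11 is larger (326.40 vs 148.11 mm²).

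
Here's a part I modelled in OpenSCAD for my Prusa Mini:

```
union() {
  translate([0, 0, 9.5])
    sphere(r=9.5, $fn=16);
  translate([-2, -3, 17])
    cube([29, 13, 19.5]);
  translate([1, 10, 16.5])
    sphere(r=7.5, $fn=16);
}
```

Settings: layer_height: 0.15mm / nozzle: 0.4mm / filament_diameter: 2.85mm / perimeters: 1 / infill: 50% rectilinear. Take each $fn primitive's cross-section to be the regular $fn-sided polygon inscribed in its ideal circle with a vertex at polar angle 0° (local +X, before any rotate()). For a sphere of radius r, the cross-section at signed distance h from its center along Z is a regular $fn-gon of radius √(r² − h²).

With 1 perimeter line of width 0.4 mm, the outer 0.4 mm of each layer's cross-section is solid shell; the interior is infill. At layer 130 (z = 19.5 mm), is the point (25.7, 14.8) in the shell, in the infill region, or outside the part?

At z = 19.5 mm: the sphere is absent (|z−center|=10.000 > r=9.5); the cube at (-2, -3) (footprint 29×13) is included at this height; the r=7.5 sphere at (1, 10) slices to a regular 16-gon of circumradius 6.874 (√(r²−h²) with h=3 from center); Combining (union): the regions partially overlap (shared area 55.86 mm²), so overlapping operands fuse into one piece — 1 connected region. Overall, the cross-section is a single solid region. The nearest boundary edge runs (7.87, 10.00)→(27.00, 10.00); distance from the point to it = 4.80 mm. The point is not inside any of the regions above, so it lies outside the cross-section (4.80 mm from the nearest boundary).

outside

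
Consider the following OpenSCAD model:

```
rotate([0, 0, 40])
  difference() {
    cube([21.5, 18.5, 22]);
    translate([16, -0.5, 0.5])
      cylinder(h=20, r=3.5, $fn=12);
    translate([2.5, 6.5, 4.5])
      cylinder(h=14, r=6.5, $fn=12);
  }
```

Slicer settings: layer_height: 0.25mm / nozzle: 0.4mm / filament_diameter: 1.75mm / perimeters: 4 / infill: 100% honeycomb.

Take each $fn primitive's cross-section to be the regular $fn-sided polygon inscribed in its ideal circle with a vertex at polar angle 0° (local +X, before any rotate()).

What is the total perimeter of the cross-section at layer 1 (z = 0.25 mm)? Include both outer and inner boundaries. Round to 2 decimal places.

At z = 0.25 mm: the cube (footprint 21.5×18.5) is included at this height (perimeter 80.00 mm); the cylinder at (16, -0.5) is not intersected at this z (z outside [0.5, 20.5]); the cylinder at (2.5, 6.5) is not intersected at this z (z outside [4.5, 18.5]); After the difference (first − rest): none of the subtracted shapes is present at this height, so the 21.5×18.5 cube is unchanged — boundary = 80.00 mm; (rotated 40° about Z; rotation is an isometry so areas/perimeters/island counts are preserved). Overall, the cross-section is a single solid region. Total boundary length (outer) = 80.00 mm.

80.00 mm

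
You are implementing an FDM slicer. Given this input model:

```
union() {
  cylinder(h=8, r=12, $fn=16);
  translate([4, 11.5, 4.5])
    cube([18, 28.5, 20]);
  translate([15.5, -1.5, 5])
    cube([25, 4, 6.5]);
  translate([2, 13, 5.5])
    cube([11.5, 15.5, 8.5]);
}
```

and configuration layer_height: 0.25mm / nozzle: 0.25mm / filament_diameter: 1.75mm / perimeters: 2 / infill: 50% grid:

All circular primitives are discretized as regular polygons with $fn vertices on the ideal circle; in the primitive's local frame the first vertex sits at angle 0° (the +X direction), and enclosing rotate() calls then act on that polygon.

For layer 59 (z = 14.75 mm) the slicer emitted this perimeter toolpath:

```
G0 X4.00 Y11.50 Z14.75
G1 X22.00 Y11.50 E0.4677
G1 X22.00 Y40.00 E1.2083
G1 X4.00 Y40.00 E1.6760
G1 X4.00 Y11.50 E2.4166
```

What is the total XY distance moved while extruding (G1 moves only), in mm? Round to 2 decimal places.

Sum the Euclidean lengths of each G1 segment: total = 93.00 mm.

93.00 mm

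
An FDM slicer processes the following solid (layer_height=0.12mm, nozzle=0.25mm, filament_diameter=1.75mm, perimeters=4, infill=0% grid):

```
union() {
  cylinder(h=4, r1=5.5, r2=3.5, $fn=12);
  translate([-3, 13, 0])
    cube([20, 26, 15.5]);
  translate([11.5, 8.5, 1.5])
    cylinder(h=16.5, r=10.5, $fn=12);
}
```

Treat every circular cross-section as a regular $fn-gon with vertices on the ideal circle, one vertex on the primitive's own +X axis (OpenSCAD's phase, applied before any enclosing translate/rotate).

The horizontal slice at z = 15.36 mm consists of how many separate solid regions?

1

At z = 15.36 mm: the cone is not intersected at this z (z outside [0, 4]); the cube at (-3, 13) (footprint 20×26) is included at this height; the r=10.5 cylinder at (11.5, 8.5) gives a regular 12-gon of circumradius 10.5 (constant along its height); Taking the union: the regions partially overlap (shared area 67.07 mm²), so overlapping operands fuse into one piece — 1 connected region. The result has 1 disconnected region.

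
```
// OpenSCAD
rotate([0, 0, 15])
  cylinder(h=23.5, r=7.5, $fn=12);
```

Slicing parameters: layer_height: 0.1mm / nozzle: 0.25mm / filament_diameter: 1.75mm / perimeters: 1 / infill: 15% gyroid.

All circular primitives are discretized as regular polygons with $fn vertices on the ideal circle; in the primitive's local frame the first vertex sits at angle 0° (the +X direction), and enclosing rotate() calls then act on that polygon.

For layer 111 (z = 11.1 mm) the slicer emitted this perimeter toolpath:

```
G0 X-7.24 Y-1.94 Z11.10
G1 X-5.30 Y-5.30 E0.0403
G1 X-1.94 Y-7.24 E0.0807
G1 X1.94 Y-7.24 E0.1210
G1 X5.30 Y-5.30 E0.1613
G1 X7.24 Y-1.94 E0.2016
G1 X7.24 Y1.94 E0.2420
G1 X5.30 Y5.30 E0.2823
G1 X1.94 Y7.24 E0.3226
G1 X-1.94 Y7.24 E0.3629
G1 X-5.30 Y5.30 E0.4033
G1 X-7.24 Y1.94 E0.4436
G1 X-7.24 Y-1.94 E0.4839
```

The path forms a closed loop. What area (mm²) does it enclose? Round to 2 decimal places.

Apply the shoelace formula to the sequence of (X, Y) vertices; enclosed area = 168.54 mm².

168.54 mm²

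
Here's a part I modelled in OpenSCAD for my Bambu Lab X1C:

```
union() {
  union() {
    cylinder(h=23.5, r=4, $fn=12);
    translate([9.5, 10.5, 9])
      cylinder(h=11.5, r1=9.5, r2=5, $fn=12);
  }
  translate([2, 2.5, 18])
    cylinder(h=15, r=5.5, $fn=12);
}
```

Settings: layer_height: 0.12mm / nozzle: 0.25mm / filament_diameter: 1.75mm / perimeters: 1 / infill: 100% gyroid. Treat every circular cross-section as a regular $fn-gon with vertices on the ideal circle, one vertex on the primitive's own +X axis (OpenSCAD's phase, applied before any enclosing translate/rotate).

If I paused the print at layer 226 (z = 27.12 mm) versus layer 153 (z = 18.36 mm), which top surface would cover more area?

layer 153 (z = 18.36 mm)

Layer 226 (z = 27.12): the cylinder is not intersected at this z (z outside [0, 23.5]); the cone at (9.5, 10.5) is absent (z outside [9, 20.5]); Merging all regions: nothing is present at this height; the r=5.5 cylinder at (2, 2.5) contributes a regular 12-gon of circumradius 5.5 (area = (12/2)·5.500²·sin(360°/12) = 90.75 mm²); Taking the union: only the r=5.5 cylinder at (2, 2.5) is present, so the union is just that shape — area = 90.75 mm². So its area = 90.75 mm². Layer 153 (z = 18.36): the r=4 cylinder contributes a regular 12-gon of circumradius 4 (area = (12/2)·4.000²·sin(360°/12) = 48.00 mm²); the cone at (9.5, 10.5) (r1=9.5→r2=5) has section circumradius 5.837 here — a regular 12-gon (area = (12/2)·5.837²·sin(360°/12) = 102.23 mm²); Merging all regions: the 2 present regions are separate (no shared area or edge), so areas and boundary lengths simply add and each stays a separate island — area = 150.23 mm²; the r=5.5 cylinder at (2, 2.5) contributes a regular 12-gon of circumradius 5.5 (area = (12/2)·5.500²·sin(360°/12) = 90.75 mm²); Combining (union): the regions partially overlap — summed areas 240.98 mm² minus the doubly-counted overlap 36.89 mm² gives 204.08 mm² — area = 204.08 mm². So its area = 204.08 mm². Layer 153 is larger (204.08 vs 90.75 mm²).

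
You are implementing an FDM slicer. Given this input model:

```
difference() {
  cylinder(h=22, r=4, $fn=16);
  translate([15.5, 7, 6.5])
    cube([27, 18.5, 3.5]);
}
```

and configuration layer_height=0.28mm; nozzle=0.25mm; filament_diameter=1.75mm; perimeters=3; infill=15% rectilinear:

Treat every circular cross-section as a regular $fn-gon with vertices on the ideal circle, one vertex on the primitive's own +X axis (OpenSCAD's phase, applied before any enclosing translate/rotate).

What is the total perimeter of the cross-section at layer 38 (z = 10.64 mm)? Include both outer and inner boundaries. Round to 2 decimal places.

At z = 10.64 mm: the r=4 cylinder gives a regular 16-gon of circumradius 4 (constant along its height) (perimeter = 2·16·4.000·sin(180°/16) = 24.97 mm); the cube at (15.5, 7) is absent (z outside [6.5, 10]); Taking the first minus the rest: none of the subtracted shapes is present at this height, so the r=4 cylinder is unchanged — boundary = 24.97 mm. Overall, the cross-section is a single solid region. Total boundary length (outer) = 24.97 mm.

24.97 mm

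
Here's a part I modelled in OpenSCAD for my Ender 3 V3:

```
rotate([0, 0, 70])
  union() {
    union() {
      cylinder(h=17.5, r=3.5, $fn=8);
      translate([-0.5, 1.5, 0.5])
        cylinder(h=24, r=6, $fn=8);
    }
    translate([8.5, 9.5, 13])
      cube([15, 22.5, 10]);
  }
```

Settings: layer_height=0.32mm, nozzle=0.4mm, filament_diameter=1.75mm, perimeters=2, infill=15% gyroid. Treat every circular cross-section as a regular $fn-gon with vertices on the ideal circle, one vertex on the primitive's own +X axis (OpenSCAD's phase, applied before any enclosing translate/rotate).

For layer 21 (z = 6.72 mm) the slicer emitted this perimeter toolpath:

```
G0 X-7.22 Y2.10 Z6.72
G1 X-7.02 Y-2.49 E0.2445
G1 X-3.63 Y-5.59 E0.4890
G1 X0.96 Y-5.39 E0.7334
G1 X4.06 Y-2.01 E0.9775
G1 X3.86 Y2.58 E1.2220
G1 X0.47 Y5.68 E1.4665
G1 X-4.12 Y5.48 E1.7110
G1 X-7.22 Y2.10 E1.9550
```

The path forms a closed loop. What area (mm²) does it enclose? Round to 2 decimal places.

Apply the shoelace formula to the sequence of (X, Y) vertices; enclosed area = 101.82 mm².

101.82 mm²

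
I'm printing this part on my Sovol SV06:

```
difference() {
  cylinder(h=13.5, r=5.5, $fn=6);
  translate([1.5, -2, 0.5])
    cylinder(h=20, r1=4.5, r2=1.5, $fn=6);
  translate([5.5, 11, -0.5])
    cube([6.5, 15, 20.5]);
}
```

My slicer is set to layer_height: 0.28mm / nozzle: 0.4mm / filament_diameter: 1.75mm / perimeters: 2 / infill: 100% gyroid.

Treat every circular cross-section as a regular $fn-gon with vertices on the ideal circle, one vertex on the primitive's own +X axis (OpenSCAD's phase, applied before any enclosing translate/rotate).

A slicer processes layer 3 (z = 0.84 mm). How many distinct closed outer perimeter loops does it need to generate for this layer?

1

At z = 0.84 mm: the cylinder: section is a regular 6-gon, circumradius r=5.5; the cone at (1.5, -2): at t=0.017 of its height the radius interpolates to r₁+(r₂−r₁)t = 4.449, giving a regular 6-gon of that circumradius; the 6.5×15 cube at (5.5, 11) contributes its full rectangle; Taking the first minus the rest: starting from the r=5.5 cylinder, the cone at (1.5, -2) partially overlaps it — only the 40.35 mm² overlap (of its 51.43 mm²) is removed, clipping the outline; the 6.5×15 cube at (5.5, 11) misses the remaining region (no effect) — 1 connected region. The result has 1 disconnected region.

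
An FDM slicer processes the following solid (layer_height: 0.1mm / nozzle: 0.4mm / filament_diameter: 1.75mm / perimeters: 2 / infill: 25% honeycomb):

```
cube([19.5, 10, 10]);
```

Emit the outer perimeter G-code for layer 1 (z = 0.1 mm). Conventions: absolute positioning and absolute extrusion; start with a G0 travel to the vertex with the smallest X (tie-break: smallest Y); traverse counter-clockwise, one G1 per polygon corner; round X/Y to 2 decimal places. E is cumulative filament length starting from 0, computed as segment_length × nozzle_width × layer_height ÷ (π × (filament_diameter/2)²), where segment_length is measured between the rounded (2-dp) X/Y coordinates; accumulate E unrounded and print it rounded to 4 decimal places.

G0 X0.00 Y0.00 Z0.10
G1 X19.50 Y0.00 E0.3243
G1 X19.50 Y10.00 E0.4906
G1 X0.00 Y10.00 E0.8149
G1 X0.00 Y0.00 E0.9812

At z = 0.1 mm: the cube is present — its section is the full 19.5×10 rectangle. The outline is a single polygon with 4 vertices. Extrusion per mm of travel: 0.4 × 0.1 / (π × 0.875²) = 0.016630. Accumulating E over each segment gives final E = 0.9812.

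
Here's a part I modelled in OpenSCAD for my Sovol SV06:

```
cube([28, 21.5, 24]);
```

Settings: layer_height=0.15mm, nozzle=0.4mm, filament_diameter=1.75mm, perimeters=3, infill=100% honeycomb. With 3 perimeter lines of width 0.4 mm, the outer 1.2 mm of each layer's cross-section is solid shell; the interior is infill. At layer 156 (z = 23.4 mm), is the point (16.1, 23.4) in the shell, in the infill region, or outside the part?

outside

At z = 23.4 mm: the cube (footprint 28×21.5) is included at this height. Overall, the cross-section is a single solid region. The nearest boundary edge runs (28.00, 21.50)→(0.00, 21.50); distance from the point to it = 1.90 mm. The point is not inside any of the regions above, so it lies outside the cross-section (1.90 mm from the nearest boundary).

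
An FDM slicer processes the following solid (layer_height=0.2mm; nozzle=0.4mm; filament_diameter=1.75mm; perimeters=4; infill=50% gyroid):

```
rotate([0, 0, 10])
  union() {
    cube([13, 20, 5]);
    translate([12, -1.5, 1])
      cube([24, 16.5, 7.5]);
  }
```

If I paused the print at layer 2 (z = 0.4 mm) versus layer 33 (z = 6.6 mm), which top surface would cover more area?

layer 33 (z = 6.6 mm)

Layer 2 (z = 0.4): the cube (footprint 13×20) is included at this height (area 260.00 mm²); the cube at (12, -1.5) is absent (z outside [1, 8.5]); Taking the union: only the 13×20 cube is present, so the union is just that shape — area = 260.00 mm²; (rotated 10° about Z; rotation is an isometry so areas/perimeters/island counts are preserved). So its area = 260.00 mm². Layer 33 (z = 6.6): the cube is not intersected at this z (z outside [0, 5]); the 24×16.5 cube at (12, -1.5) contributes its full rectangle (area 396.00 mm²); Combining (union): only the 24×16.5 cube at (12, -1.5) is present, so the union is just that shape — area = 396.00 mm²; (rotated 10° about Z; rotation is an isometry so areas/perimeters/island counts are preserved). So its area = 396.00 mm². Layer 33 is larger (396.00 vs 260.00 mm²).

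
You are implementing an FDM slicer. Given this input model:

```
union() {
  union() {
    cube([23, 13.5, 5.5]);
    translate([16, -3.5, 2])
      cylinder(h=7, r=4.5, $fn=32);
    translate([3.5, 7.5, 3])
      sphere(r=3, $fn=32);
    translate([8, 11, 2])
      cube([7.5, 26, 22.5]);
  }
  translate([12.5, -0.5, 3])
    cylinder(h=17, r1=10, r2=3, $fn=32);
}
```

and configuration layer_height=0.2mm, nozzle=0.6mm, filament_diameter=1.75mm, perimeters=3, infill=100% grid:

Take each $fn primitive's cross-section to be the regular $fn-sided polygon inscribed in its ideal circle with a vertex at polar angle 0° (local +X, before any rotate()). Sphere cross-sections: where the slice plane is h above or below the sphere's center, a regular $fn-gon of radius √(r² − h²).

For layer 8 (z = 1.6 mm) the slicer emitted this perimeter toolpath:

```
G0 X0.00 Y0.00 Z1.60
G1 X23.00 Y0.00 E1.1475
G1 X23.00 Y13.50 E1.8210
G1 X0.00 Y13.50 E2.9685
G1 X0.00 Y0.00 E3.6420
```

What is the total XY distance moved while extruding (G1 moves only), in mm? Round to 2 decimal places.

Sum the Euclidean lengths of each G1 segment: total = 73.00 mm.

73.00 mm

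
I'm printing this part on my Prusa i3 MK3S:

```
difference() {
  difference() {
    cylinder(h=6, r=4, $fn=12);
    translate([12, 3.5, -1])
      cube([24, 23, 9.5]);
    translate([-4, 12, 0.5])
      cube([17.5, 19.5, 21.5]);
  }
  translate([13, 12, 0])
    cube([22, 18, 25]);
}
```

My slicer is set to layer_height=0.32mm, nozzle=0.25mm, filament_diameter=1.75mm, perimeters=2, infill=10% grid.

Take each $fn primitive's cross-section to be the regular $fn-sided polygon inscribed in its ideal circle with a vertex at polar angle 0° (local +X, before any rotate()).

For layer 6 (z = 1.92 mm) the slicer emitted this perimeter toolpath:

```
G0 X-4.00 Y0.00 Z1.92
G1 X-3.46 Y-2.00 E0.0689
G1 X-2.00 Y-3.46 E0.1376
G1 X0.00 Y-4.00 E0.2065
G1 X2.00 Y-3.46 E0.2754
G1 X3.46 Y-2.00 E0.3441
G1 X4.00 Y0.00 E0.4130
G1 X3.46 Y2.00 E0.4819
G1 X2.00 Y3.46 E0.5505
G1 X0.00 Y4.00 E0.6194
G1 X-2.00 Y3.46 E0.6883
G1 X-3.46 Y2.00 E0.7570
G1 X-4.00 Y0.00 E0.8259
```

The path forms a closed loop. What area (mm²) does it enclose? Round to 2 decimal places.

47.94 mm²

Apply the shoelace formula to the sequence of (X, Y) vertices; enclosed area = 47.94 mm².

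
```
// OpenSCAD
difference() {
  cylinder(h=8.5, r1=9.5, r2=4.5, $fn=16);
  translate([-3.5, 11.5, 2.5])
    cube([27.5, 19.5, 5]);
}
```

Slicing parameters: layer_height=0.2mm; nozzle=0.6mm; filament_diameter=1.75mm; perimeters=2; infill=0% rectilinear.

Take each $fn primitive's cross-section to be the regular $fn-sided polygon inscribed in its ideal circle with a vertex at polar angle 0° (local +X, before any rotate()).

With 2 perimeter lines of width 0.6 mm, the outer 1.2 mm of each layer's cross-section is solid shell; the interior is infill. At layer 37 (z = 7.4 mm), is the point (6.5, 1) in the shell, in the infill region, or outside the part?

outside

At z = 7.4 mm: the cone (r1=9.5→r2=4.5) has section circumradius 5.147 here — a regular 16-gon; the 27.5×19.5 cube at (-3.5, 11.5) contributes its full rectangle; Taking the first minus the rest: starting from the cone, the 27.5×19.5 cube at (-3.5, 11.5) misses the remaining region (no effect) — 1 connected region. Overall, the cross-section is a single solid region. The nearest boundary edge runs (4.76, 1.97)→(5.15, 0.00); distance from the point to it = 1.52 mm. The point is not inside any of the regions above, so it lies outside the cross-section (1.52 mm from the nearest boundary).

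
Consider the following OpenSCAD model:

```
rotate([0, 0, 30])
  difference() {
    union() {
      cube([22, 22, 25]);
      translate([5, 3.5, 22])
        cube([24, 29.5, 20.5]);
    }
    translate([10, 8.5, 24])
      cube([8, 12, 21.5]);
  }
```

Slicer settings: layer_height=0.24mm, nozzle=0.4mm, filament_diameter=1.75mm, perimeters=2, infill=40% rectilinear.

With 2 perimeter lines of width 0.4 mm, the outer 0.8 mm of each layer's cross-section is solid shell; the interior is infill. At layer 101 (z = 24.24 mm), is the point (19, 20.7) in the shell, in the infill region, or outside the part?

infill

At z = 24.24 mm: the 22×22 cube contributes its full rectangle; the 24×29.5 cube at (5, 3.5) contributes its full rectangle; Taking the union: the regions partially overlap (shared area 314.50 mm²), so overlapping operands fuse into one piece — 1 connected region; the 8×12 cube at (10, 8.5) contributes its full rectangle; Taking the first minus the rest: starting from that combined region, the 8×12 cube at (10, 8.5) lies wholly inside it (removes its full 96.00 mm² and its 40.00 mm outline becomes a hole wall) — 1 connected region with 1 hole; (rotated 30° about Z; rotation is an isometry so areas/perimeters/island counts are preserved). Overall, the cross-section is one region with 1 hole. Undo the 30° rotation: the query point maps to (26.804, 8.427) in the un-rotated model frame. The nearest boundary edge runs (29.00, 33.00)→(29.00, 3.50); distance from the point to it = 2.20 mm. The point is inside the cross-section and 2.20 mm from the nearest boundary — more than the 0.8 mm shell width (2 × 0.4), so it's in the infill interior.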